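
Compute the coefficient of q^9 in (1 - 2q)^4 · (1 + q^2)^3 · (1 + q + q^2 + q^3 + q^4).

-63

(1 - 2q)^4 has coefficients 1,-8,24,-32,16 for degrees 0…4.
(1 + q^2)^3 has coefficients 1,0,3,0,3,0,1,0,0,0 for degrees 0…9.
Finally multiplying by (1 + q + q^2 + q^3 + q^4), the product of all factors after the first has coefficients 1,1,4,4,7,6,7,4,4,1 for degrees 0…9.
[q^9] = 1·1 − 8·4 + 24·4 − 32·7 + 16·6 = -63.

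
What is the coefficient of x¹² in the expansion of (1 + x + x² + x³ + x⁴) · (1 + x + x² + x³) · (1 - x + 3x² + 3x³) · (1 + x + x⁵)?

(1 + x + x² + x³ + x⁴) has coefficients 1,1,1,1,1 for degrees 0…4.
(1 + x + x² + x³) has coefficients 1,1,1,1,0,0,0,0,0,0,0,0,0 for degrees 0…12.
Multiplying by (1 - x + 3x² + 3x³) gives running coefficients 1,0,3,6,5,6,3,0,0,0,0,0,0 for degrees 0…12.
Finally multiplying by (1 + x + x⁵), the product of all factors after the first has coefficients 1,1,3,9,11,12,9,6,6,5,6,3,0 for degrees 0…12.
[x¹²] = 1·0 + 1·3 + 1·6 + 1·5 + 1·6 = 20.

20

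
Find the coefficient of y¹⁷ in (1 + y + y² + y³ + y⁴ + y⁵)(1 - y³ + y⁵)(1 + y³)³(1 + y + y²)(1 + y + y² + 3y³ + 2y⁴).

61

(1 + y + y² + y³ + y⁴ + y⁵) has coefficients 1,1,1,1,1,1 for degrees 0…5.
(1 - y³ + y⁵) has coefficients 1,0,0,-1,0,1,0,0,0,0,0,0,0,0,0,0,0,0 for degrees 0…17.
Multiplying by (1 + y³)³ gives running coefficients 1,0,0,2,0,1,0,0,3,-2,0,3,-1,0,1,0,0,0 for degrees 0…17.
Multiplying by (1 + y + y²) gives running coefficients 1,1,1,2,2,3,1,1,3,1,1,1,2,2,0,1,1,0 for degrees 0…17.
Finally multiplying by (1 + y + y² + 3y³ + 2y⁴), the product of all factors after the first has coefficients 1,2,3,7,10,12,14,15,18,14,10,14,13,10,9,11,12,6 for degrees 0…17.
[y¹⁷] = 1·6 + 1·12 + 1·11 + 1·9 + 1·10 + 1·13 = 61.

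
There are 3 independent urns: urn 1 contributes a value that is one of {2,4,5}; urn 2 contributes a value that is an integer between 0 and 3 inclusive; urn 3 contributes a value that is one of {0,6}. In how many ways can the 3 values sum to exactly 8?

The generating function for the choices is (y^2 + y^4 + y^5)·(1 + y + y^2 + y^3)·(1 + y^6); the count is [y^8].
(y^2 + y^4 + y^5) has coefficients 0,0,1,0,1,1 for degrees 0…5.
(1 + y + y^2 + y^3) has coefficients 1,1,1,1,0,0,0,0,0 for degrees 0…8.
Finally multiplying by (1 + y^6), the product of all factors after the first has coefficients 1,1,1,1,0,0,1,1,1 for degrees 0…8.
[y^8] = 1·1 + 1·0 + 1·1 = 2.

2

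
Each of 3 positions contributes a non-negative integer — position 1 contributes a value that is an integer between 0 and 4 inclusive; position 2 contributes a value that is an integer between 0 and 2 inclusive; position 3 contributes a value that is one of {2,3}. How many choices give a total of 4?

The generating function for the choices is (1 + q + q^2 + q^3 + q^4)·(1 + q + q^2)·(q^2 + q^3); the count is [q^4].
(1 + q + q^2 + q^3 + q^4) has coefficients 1,1,1,1,1 for degrees 0…4.
(1 + q + q^2) has coefficients 1,1,1,0,0 for degrees 0…4.
Finally multiplying by (q^2 + q^3), the product of all factors after the first has coefficients 0,0,1,2,2 for degrees 0…4.
[q^4] = 1·2 + 1·2 + 1·1 + 1·0 + 1·0 = 5.

5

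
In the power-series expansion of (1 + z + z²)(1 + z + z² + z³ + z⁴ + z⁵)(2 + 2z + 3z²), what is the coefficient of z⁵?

(1 + z + z²) has coefficients 1,1,1 for degrees 0…2.
(1 + z + z² + z³ + z⁴ + z⁵) has coefficients 1,1,1,1,1,1 for degrees 0…5.
Finally multiplying by (2 + 2z + 3z²), the product of all factors after the first has coefficients 2,4,7,7,7,7 for degrees 0…5.
[z⁵] = 1·7 + 1·7 + 1·7 = 21.

21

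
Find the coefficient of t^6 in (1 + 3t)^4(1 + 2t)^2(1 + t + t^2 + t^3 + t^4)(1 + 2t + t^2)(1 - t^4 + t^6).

7312

(1 + 3t)^4 has coefficients 1,12,54,108,81 for degrees 0…4.
(1 + 2t)^2 has coefficients 1,4,4,0,0,0,0 for degrees 0…6.
Multiplying by (1 + t + t^2 + t^3 + t^4) gives running coefficients 1,5,9,9,9,8,4 for degrees 0…6.
Multiplying by (1 + 2t + t^2) gives running coefficients 1,7,20,32,36,35,29 for degrees 0…6.
Finally multiplying by (1 - t^4 + t^6), the product of all factors after the first has coefficients 1,7,20,32,35,28,10 for degrees 0…6.
[t^6] = 1·10 + 12·28 + 54·35 + 108·32 + 81·20 = 7312.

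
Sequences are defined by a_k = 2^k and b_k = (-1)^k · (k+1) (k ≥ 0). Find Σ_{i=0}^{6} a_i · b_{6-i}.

The convolution is the t^6 coefficient of A(t)B(t).
Σ = 1·7 + 2·(-6) + 4·5 + 8·(-4) + 16·3 + 32·(-2) + 64·1 = 31.

31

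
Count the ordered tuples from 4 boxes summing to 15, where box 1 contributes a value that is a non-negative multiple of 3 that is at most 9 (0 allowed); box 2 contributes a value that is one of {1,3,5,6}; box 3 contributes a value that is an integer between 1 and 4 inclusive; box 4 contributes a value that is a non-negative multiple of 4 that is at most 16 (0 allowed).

15

The generating function for the choices is (1 + t³ + t⁶ + t⁹)·(t + t³ + t⁵ + t⁶)·(t + t² + t³ + t⁴)·(1 + t⁴ + t⁸ + t¹² + t¹⁶); the count is [t¹⁵].
(1 + t³ + t⁶ + t⁹) has coefficients 1,0,0,1,0,0,1,0,0,1 for degrees 0…9.
(t + t³ + t⁵ + t⁶) has coefficients 0,1,0,1,0,1,1,0,0,0,0,0,0,0,0,0 for degrees 0…15.
Multiplying by (t + t² + t³ + t⁴) gives running coefficients 0,0,1,1,2,2,2,3,2,2,1,0,0,0,0,0 for degrees 0…15.
Finally multiplying by (1 + t⁴ + t⁸ + t¹² + t¹⁶), the product of all factors after the first has coefficients 0,0,1,1,2,2,3,4,4,4,4,4,4,4,4,4 for degrees 0…15.
[t¹⁵] = 1·4 + 1·4 + 1·4 + 1·3 = 15.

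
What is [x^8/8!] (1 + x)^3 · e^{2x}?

24832

The EGF product rule gives c_8 = Σ_{k_1+k_2=8} C(8; k_1,k_2) · ∏ g_i(k_i), where (1+x)^3 gives the falling factorial (3)_k; e^{2x} gives (2)^k.
g_1(k) for k = 0…8: 1, 3, 6, 6, 0, 0, 0, 0, 0.
g_2(k) for k = 0…8: 1, 2, 4, 8, 16, 32, 64, 128, 256.
c_8 = Σ_k C(8,k)·g_1(k)·g_2(8−k) = 1·1·256 + 8·3·128 + 28·6·64 + 56·6·32 = 256 + 3072 + 10752 + 10752 = 24832.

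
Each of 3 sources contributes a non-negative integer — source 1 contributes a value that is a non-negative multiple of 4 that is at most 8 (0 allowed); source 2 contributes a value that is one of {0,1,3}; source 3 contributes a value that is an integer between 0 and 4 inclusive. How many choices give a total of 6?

The generating function for the choices is (1 + q⁴ + q⁸)·(1 + q + q³)·(1 + q + q² + q³ + q⁴); the count is [q⁶].
(1 + q⁴ + q⁸) has coefficients 1,0,0,0,1,0,0 for degrees 0…6.
(1 + q + q³) has coefficients 1,1,0,1,0,0,0 for degrees 0…6.
Finally multiplying by (1 + q + q² + q³ + q⁴), the product of all factors after the first has coefficients 1,2,2,3,3,2,1 for degrees 0…6.
[q⁶] = 1·1 + 1·2 = 3.

3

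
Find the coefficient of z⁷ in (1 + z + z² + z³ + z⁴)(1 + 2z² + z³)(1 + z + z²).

(1 + z + z² + z³ + z⁴) has coefficients 1,1,1,1,1 for degrees 0…4.
(1 + 2z² + z³) has coefficients 1,0,2,1,0,0,0,0 for degrees 0…7.
Finally multiplying by (1 + z + z²), the product of all factors after the first has coefficients 1,1,3,3,3,1,0,0 for degrees 0…7.
[z⁷] = 1·0 + 1·0 + 1·1 + 1·3 + 1·3 = 7.

7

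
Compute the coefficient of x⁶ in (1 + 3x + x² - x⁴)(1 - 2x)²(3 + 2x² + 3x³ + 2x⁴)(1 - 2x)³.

-298

(1 + 3x + x² - x⁴) has coefficients 1,3,1,0,-1 for degrees 0…4.
(1 - 2x)² has coefficients 1,-4,4,0,0,0,0 for degrees 0…6.
Multiplying by (3 + 2x² + 3x³ + 2x⁴) gives running coefficients 3,-12,14,-5,-2,4,8 for degrees 0…6.
Finally multiplying by (1 - 2x)³, the product of all factors after the first has coefficients 3,-30,122,-257,292,-156,0 for degrees 0…6.
[x⁶] = 1·0 + 3·(-156) + 1·292 − 1·122 = -298.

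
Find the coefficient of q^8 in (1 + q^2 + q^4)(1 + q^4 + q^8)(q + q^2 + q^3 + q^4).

3

(1 + q^2 + q^4) has coefficients 1,0,1,0,1 for degrees 0…4.
(1 + q^4 + q^8) has coefficients 1,0,0,0,1,0,0,0,1 for degrees 0…8.
Finally multiplying by (q + q^2 + q^3 + q^4), the product of all factors after the first has coefficients 0,1,1,1,1,1,1,1,1 for degrees 0…8.
[q^8] = 1·1 + 1·1 + 1·1 = 3.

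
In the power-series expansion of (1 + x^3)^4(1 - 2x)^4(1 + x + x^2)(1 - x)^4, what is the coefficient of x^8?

(1 + x^3)^4 has coefficients 1,0,0,4,0,0,6,0,0 for degrees 0…8.
(1 - 2x)^4 has coefficients 1,-8,24,-32,16,0,0,0,0 for degrees 0…8.
Multiplying by (1 + x + x^2) gives running coefficients 1,-7,17,-16,8,-16,16,0,0 for degrees 0…8.
Finally multiplying by (1 - x)^4, the product of all factors after the first has coefficients 1,-11,51,-130,203,-219,209,-208,168 for degrees 0…8.
[x^8] = 1·168 + 4·(-219) + 6·51 = -402.

-402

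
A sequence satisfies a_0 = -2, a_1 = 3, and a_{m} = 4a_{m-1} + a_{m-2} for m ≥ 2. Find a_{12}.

The ordinary generating function has denominator 1 - 4y - y^2.
Iterating the recurrence: a_0,…,a_{12} = -2, 3, 10, 43, 182, 771, 3266, 13835, 58606, 248259, 1051642, 4454827, 18870950.

18870950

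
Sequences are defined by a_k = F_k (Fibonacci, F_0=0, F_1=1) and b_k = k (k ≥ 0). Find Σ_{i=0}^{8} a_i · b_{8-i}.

79

The convolution is the t^8 coefficient of A(t)B(t).
Σ = 0·8 + 1·7 + 1·6 + 2·5 + 3·4 + 5·3 + 8·2 + 13·1 + 21·0 = 79.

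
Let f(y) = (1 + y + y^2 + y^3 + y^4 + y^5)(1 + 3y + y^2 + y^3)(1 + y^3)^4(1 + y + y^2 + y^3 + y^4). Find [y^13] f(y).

(1 + y + y^2 + y^3 + y^4 + y^5) has coefficients 1,1,1,1,1,1 for degrees 0…5.
(1 + 3y + y^2 + y^3) has coefficients 1,3,1,1,0,0,0,0,0,0,0,0,0,0 for degrees 0…13.
Multiplying by (1 + y^3)^4 gives running coefficients 1,3,1,5,12,4,10,18,6,10,12,4,5,3 for degrees 0…13.
Finally multiplying by (1 + y + y^2 + y^3 + y^4), the product of all factors after the first has coefficients 1,4,5,10,22,25,32,49,50,48,56,50,37,34 for degrees 0…13.
[y^13] = 1·34 + 1·37 + 1·50 + 1·56 + 1·48 + 1·50 = 275.

275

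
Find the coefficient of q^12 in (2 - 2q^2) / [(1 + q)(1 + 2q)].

The denominator gives the recurrence a_n = −3a_(n−1) − 2a_(n−2) for n ≥ 3; the numerator fixes a_0 = 2, a_1 = -6, a_2 = 12.
Iterating: 2, -6, 12, -24, 48, -96, 192, -384, 768, -1536, 3072, -6144, 12288, so a_12 = 12288.

12288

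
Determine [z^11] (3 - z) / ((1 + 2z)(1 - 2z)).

-1024

Partial fractions give a closed form: a_n = (7/4)·(-2)^n + (5/4)·2^n.
At n = 11: a_11 = -1024.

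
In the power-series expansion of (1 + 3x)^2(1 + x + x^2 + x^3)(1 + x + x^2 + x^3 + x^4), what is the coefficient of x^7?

(1 + 3x)^2 has coefficients 1,6,9 for degrees 0…2.
(1 + x + x^2 + x^3) has coefficients 1,1,1,1,0,0,0,0 for degrees 0…7.
Finally multiplying by (1 + x + x^2 + x^3 + x^4), the product of all factors after the first has coefficients 1,2,3,4,4,3,2,1 for degrees 0…7.
[x^7] = 1·1 + 6·2 + 9·3 = 40.

40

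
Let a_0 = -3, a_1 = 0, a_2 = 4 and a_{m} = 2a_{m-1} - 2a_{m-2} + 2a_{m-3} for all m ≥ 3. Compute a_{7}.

The ordinary generating function has denominator 1 - 2y + 2y^2 - 2y^3.
Iterating the recurrence: a_0,…,a_{7} = -3, 0, 4, 2, -4, -4, 4, 8.

8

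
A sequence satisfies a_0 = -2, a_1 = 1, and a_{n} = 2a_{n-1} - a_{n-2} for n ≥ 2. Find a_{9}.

25

The ordinary generating function has denominator 1 - 2x + x^2.
Iterating the recurrence: a_0,…,a_{9} = -2, 1, 4, 7, 10, 13, 16, 19, 22, 25.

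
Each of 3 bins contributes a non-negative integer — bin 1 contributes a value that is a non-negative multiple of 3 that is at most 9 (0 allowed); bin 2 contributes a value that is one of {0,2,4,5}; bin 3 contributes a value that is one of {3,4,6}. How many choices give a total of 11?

The generating function for the choices is (1 + z^3 + z^6 + z^9)·(1 + z^2 + z^4 + z^5)·(z^3 + z^4 + z^6); the count is [z^11].
(1 + z^3 + z^6 + z^9) has coefficients 1,0,0,1,0,0,1,0,0,1 for degrees 0…9.
(1 + z^2 + z^4 + z^5) has coefficients 1,0,1,0,1,1,0,0,0,0,0,0 for degrees 0…11.
Finally multiplying by (z^3 + z^4 + z^6), the product of all factors after the first has coefficients 0,0,0,1,1,1,2,1,3,1,1,1 for degrees 0…11.
[z^11] = 1·1 + 1·3 + 1·1 + 1·0 = 5.

5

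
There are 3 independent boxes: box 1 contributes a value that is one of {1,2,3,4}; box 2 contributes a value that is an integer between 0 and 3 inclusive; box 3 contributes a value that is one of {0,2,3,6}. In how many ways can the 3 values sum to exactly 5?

8

The generating function for the choices is (q + q² + q³ + q⁴)·(1 + q + q² + q³)·(1 + q² + q³ + q⁶); the count is [q⁵].
(q + q² + q³ + q⁴) has coefficients 0,1,1,1,1 for degrees 0…4.
(1 + q + q² + q³) has coefficients 1,1,1,1,0,0 for degrees 0…5.
Finally multiplying by (1 + q² + q³ + q⁶), the product of all factors after the first has coefficients 1,1,2,3,2,2 for degrees 0…5.
[q⁵] = 1·2 + 1·3 + 1·2 + 1·1 = 8.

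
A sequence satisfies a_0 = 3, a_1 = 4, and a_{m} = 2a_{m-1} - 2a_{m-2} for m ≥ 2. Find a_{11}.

The ordinary generating function has denominator 1 - 2y + 2y^2.
Iterating the recurrence: a_0,…,a_{11} = 3, 4, 2, -4, -12, -16, -8, 16, 48, 64, 32, -64.

-64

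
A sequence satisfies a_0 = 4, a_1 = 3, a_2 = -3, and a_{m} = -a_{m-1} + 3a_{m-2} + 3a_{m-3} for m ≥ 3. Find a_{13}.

7647

The ordinary generating function has denominator 1 + q - 3q^2 - 3q^3.
Iterating the recurrence: a_0,…,a_{13} = 4, 3, -3, 24, -24, 87, -87, 276, -276, 843, -843, 2544, -2544, 7647.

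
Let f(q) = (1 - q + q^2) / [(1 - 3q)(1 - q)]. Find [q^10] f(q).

68890

The denominator gives the recurrence a_n = 4a_(n−1) − 3a_(n−2) for n ≥ 3; the numerator fixes a_0 = 1, a_1 = 3, a_2 = 10.
Iterating: 1, 3, 10, 31, 94, 283, 850, 2551, 7654, 22963, 68890, so a_10 = 68890.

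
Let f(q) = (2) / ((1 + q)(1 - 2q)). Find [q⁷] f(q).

170

The denominator gives the recurrence a_n = a_(n−1) + 2a_(n−2) for n ≥ 3; the numerator fixes a_0 = 2, a_1 = 2, a_2 = 6.
Iterating: 2, 2, 6, 10, 22, 42, 86, 170, so a_7 = 170.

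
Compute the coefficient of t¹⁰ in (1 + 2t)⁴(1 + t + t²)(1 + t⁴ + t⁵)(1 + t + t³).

(1 + 2t)⁴ has coefficients 1,8,24,32,16 for degrees 0…4.
(1 + t + t²) has coefficients 1,1,1,0,0,0,0,0,0,0,0 for degrees 0…10.
Multiplying by (1 + t⁴ + t⁵) gives running coefficients 1,1,1,0,1,2,2,1,0,0,0 for degrees 0…10.
Finally multiplying by (1 + t + t³), the product of all factors after the first has coefficients 1,2,2,2,2,4,4,4,3,2,1 for degrees 0…10.
[t¹⁰] = 1·1 + 8·2 + 24·3 + 32·4 + 16·4 = 281.

281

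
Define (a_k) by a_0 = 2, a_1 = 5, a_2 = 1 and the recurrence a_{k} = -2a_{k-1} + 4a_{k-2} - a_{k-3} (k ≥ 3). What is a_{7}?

The ordinary generating function has denominator 1 + 2t - 4t^2 + t^3.
Iterating the recurrence: a_0,…,a_{7} = 2, 5, 1, 16, -33, 129, -406, 1361.

1361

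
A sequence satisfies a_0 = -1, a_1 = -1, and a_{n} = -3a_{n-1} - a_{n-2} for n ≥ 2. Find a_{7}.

The ordinary generating function has denominator 1 + 3q + q^2.
Iterating the recurrence: a_0,…,a_{7} = -1, -1, 4, -11, 29, -76, 199, -521.

-521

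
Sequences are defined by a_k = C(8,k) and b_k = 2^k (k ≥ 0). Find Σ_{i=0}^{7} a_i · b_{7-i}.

Write out a_i and b_{7-i} for i = 0,…,7 and sum the products.
Σ = 1·128 + 8·64 + 28·32 + 56·16 + 70·8 + 56·4 + 28·2 + 8·1 = 3280.

3280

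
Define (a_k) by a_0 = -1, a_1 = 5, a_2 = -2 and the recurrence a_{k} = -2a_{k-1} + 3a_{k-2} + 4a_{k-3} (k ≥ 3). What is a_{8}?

The ordinary generating function has denominator 1 + 2t - 3t^2 - 4t^3.
Iterating the recurrence: a_0,…,a_{8} = -1, 5, -2, 15, -16, 69, -126, 395, -892.

-892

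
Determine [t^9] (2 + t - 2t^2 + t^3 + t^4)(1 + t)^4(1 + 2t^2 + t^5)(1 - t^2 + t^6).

9

(2 + t - 2t^2 + t^3 + t^4) has coefficients 2,1,-2,1,1 for degrees 0…4.
(1 + t)^4 has coefficients 1,4,6,4,1,0,0,0,0,0 for degrees 0…9.
Multiplying by (1 + 2t^2 + t^5) gives running coefficients 1,4,8,12,13,9,6,6,4,1 for degrees 0…9.
Finally multiplying by (1 - t^2 + t^6), the product of all factors after the first has coefficients 1,4,7,8,5,-3,-6,1,6,7 for degrees 0…9.
[t^9] = 2·7 + 1·6 − 2·1 + 1·(-6) + 1·(-3) = 9.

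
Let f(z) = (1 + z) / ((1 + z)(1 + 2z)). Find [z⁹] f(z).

-512

Partial fractions give a closed form: a_n = (1)·(-2)^n.
At n = 9: a_9 = -512.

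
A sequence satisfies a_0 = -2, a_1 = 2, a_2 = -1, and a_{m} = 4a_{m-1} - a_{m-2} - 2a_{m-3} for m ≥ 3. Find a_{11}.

The ordinary generating function has denominator 1 - 4t + t^2 + 2t^3.
Iterating the recurrence: a_0,…,a_{11} = -2, 2, -1, -2, -11, -40, -145, -518, -1847, -6580, -23437, -83474.

-83474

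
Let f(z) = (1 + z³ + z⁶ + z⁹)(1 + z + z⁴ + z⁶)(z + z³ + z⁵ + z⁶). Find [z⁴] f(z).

2

(1 + z³ + z⁶ + z⁹) has coefficients 1,0,0,1,0 for degrees 0…4.
(1 + z + z⁴ + z⁶) has coefficients 1,1,0,0,1 for degrees 0…4.
Finally multiplying by (z + z³ + z⁵ + z⁶), the product of all factors after the first has coefficients 0,1,1,1,1 for degrees 0…4.
[z⁴] = 1·1 + 1·1 = 2.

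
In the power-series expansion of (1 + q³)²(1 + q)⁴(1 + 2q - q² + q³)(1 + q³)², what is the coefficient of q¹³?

(1 + q³)² has coefficients 1,0,0,2,0,0,1 for degrees 0…6.
(1 + q)⁴ has coefficients 1,4,6,4,1,0,0,0,0,0,0,0,0,0 for degrees 0…13.
Multiplying by (1 + 2q - q² + q³) gives running coefficients 1,6,13,13,7,4,3,1,0,0,0,0,0,0 for degrees 0…13.
Finally multiplying by (1 + q³)², the product of all factors after the first has coefficients 1,6,13,15,19,30,30,21,21,19,9,4,3,1 for degrees 0…13.
[q¹³] = 1·1 + 2·9 + 1·21 = 40.

40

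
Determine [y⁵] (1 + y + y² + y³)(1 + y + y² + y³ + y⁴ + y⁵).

(1 + y + y² + y³) has coefficients 1,1,1,1 for degrees 0…3.
(1 + y + y² + y³ + y⁴ + y⁵) has coefficients 1,1,1,1,1,1 for degrees 0…5.
[y⁵] = 1·1 + 1·1 + 1·1 + 1·1 = 4.

4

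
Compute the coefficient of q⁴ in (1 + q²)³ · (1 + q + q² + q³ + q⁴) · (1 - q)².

3

(1 + q²)³ has coefficients 1,0,3,0,3 for degrees 0…4.
(1 + q + q² + q³ + q⁴) has coefficients 1,1,1,1,1 for degrees 0…4.
Finally multiplying by (1 - q)², the product of all factors after the first has coefficients 1,-1,0,0,0 for degrees 0…4.
[q⁴] = 1·0 + 3·0 + 3·1 = 3.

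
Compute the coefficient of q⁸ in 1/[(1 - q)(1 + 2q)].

171

The denominator gives the recurrence a_n = −a_(n−1) + 2a_(n−2) for n ≥ 2; the numerator fixes a_0 = 1, a_1 = -1.
Iterating: 1, -1, 3, -5, 11, -21, 43, -85, 171, so a_8 = 171.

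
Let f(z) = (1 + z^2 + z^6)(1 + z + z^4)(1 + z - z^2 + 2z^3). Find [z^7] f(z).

5

(1 + z^2 + z^6) has coefficients 1,0,1,0,0,0,1 for degrees 0…6.
(1 + z + z^4) has coefficients 1,1,0,0,1,0,0,0 for degrees 0…7.
Finally multiplying by (1 + z - z^2 + 2z^3), the product of all factors after the first has coefficients 1,2,0,1,3,1,-1,2 for degrees 0…7.
[z^7] = 1·2 + 1·1 + 1·2 = 5.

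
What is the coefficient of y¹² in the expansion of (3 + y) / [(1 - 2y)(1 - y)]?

28668

Partial fractions give a closed form: a_n = (7)·2^n + (-4)·1^n.
At n = 12: a_12 = 28668.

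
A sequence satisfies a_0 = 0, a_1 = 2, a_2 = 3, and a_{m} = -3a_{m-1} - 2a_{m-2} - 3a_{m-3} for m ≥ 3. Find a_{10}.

The ordinary generating function has denominator 1 + 3t + 2t^2 + 3t^3.
Iterating the recurrence: a_0,…,a_{10} = 0, 2, 3, -13, 27, -64, 177, -484, 1290, -3433, 9171.

9171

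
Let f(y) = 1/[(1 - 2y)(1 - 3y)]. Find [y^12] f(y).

The denominator gives the recurrence a_n = 5a_(n−1) − 6a_(n−2) for n ≥ 2; the numerator fixes a_0 = 1, a_1 = 5.
Iterating: 1, 5, 19, 65, 211, 665, 2059, 6305, 19171, 58025, 175099, 527345, 1586131, so a_12 = 1586131.

1586131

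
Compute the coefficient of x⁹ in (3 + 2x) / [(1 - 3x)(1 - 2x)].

212417

Partial fractions give a closed form: a_n = (11)·3^n + (-8)·2^n.
At n = 9: a_9 = 212417.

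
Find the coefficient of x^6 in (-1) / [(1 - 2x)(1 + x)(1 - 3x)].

Partial fractions give a closed form: a_n = (4/3)·2^n + (-1/12)·(-1)^n + (-9/4)·3^n.
At n = 6: a_6 = -1555.

-1555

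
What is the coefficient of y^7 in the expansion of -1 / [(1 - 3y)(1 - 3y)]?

The denominator gives the recurrence a_n = 6a_(n−1) − 9a_(n−2) for n ≥ 2; the numerator fixes a_0 = -1, a_1 = -6.
Iterating: -1, -6, -27, -108, -405, -1458, -5103, -17496, so a_7 = -17496.

-17496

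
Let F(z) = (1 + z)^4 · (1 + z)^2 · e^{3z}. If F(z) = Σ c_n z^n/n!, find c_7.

The EGF product rule gives c_7 = Σ_{k_1+k_2+k_3=7} C(7; k_1,k_2,k_3) · ∏ g_i(k_i), where (1+z)^4 gives the falling factorial (4)_k; (1+z)^2 gives the falling factorial (2)_k; e^{3z} gives (3)^k.
g_1(k) for k = 0…7: 1, 4, 12, 24, 24, 0, 0, 0.
g_2(k) for k = 0…7: 1, 2, 2, 0, 0, 0, 0, 0.
g_3(k) for k = 0…7: 1, 3, 9, 27, 81, 243, 729, 2187.
First combine the last two factors: h(k) = Σ_j C(k,j)·g_2(j)·g_3(k−j) for k = 0…7: 1, 5, 23, 99, 405, 1593, 6075, 22599.
c_7 = Σ_k C(7,k)·g_1(k)·h(7−k) = 1·1·22599 + 7·4·6075 + 21·12·1593 + 35·24·405 + 35·24·99 = 22599 + 170100 + 401436 + 340200 + 83160 = 1017495.

1017495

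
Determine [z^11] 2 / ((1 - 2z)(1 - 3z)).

1054690

Partial fractions give a closed form: a_n = (-4)·2^n + (6)·3^n.
At n = 11: a_11 = 1054690.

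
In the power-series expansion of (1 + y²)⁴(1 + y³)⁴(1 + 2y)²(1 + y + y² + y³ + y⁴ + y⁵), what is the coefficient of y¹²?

1214

(1 + y²)⁴ has coefficients 1,0,4,0,6,0,4,0,1 for degrees 0…8.
(1 + y³)⁴ has coefficients 1,0,0,4,0,0,6,0,0,4,0,0,1 for degrees 0…12.
Multiplying by (1 + 2y)² gives running coefficients 1,4,4,4,16,16,6,24,24,4,16,16,1 for degrees 0…12.
Finally multiplying by (1 + y + y² + y³ + y⁴ + y⁵), the product of all factors after the first has coefficients 1,5,9,13,29,45,50,70,90,90,90,90,85 for degrees 0…12.
[y¹²] = 1·85 + 4·90 + 6·90 + 4·50 + 1·29 = 1214.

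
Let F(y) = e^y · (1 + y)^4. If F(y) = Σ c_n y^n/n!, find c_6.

1045

The EGF product rule gives c_6 = Σ_{k_1+k_2=6} C(6; k_1,k_2) · ∏ g_i(k_i), where e^y gives (1)^k; (1+y)^4 gives the falling factorial (4)_k.
g_1(k) for k = 0…6: 1, 1, 1, 1, 1, 1, 1.
g_2(k) for k = 0…6: 1, 4, 12, 24, 24, 0, 0.
c_6 = Σ_k C(6,k)·g_1(k)·g_2(6−k) = 15·1·24 + 20·1·24 + 15·1·12 + 6·1·4 + 1·1·1 = 360 + 480 + 180 + 24 + 1 = 1045.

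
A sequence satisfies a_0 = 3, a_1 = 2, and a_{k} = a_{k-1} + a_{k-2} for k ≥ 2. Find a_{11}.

343

The ordinary generating function has denominator 1 - x - x^2.
Iterating the recurrence: a_0,…,a_{11} = 3, 2, 5, 7, 12, 19, 31, 50, 81, 131, 212, 343.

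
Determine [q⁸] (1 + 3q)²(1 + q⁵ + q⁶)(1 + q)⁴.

(1 + 3q)² has coefficients 1,6,9 for degrees 0…2.
(1 + q⁵ + q⁶) has coefficients 1,0,0,0,0,1,1,0,0 for degrees 0…8.
Finally multiplying by (1 + q)⁴, the product of all factors after the first has coefficients 1,4,6,4,1,1,5,10,10 for degrees 0…8.
[q⁸] = 1·10 + 6·10 + 9·5 = 115.

115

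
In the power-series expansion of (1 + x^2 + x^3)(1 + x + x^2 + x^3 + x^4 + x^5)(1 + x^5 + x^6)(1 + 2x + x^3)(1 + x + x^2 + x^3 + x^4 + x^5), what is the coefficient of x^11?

(1 + x^2 + x^3) has coefficients 1,0,1,1 for degrees 0…3.
(1 + x + x^2 + x^3 + x^4 + x^5) has coefficients 1,1,1,1,1,1,0,0,0,0,0,0 for degrees 0…11.
Multiplying by (1 + x^5 + x^6) gives running coefficients 1,1,1,1,1,2,2,2,2,2,2,1 for degrees 0…11.
Multiplying by (1 + 2x + x^3) gives running coefficients 1,3,3,4,4,5,7,7,8,8,8,7 for degrees 0…11.
Finally multiplying by (1 + x + x^2 + x^3 + x^4 + x^5), the product of all factors after the first has coefficients 1,4,7,11,15,20,26,30,35,39,43,45 for degrees 0…11.
[x^11] = 1·45 + 1·39 + 1·35 = 119.

119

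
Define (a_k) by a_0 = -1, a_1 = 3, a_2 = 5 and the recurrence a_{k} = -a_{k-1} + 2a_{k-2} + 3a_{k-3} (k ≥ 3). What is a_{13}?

678

The ordinary generating function has denominator 1 + z - 2z^2 - 3z^3.
Iterating the recurrence: a_0,…,a_{13} = -1, 3, 5, -2, 21, -10, 46, -3, 65, 67, 54, 275, 34, 678.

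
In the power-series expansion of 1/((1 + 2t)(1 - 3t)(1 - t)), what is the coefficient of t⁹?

Partial fractions give a closed form: a_n = (4/15)·(-2)^n + (9/10)·3^n + (-1/6)·1^n.
At n = 9: a_9 = 17578.

17578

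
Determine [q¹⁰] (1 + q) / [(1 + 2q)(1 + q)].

1024

Partial fractions give a closed form: a_n = (1)·(-2)^n.
At n = 10: a_10 = 1024.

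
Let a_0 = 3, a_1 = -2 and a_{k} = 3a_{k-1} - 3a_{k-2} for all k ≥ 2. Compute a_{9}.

The ordinary generating function has denominator 1 - 3t + 3t^2.
Iterating the recurrence: a_0,…,a_{9} = 3, -2, -15, -39, -72, -99, -81, 54, 405, 1053.

1053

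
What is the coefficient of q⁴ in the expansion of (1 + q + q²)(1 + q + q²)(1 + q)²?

8

(1 + q + q²) has coefficients 1,1,1 for degrees 0…2.
(1 + q + q²) has coefficients 1,1,1,0,0 for degrees 0…4.
Finally multiplying by (1 + q)², the product of all factors after the first has coefficients 1,3,4,3,1 for degrees 0…4.
[q⁴] = 1·1 + 1·3 + 1·4 = 8.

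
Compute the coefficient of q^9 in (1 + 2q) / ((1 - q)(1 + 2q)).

The denominator gives the recurrence a_n = −a_(n−1) + 2a_(n−2) for n ≥ 2; the numerator fixes a_0 = 1, a_1 = 1.
Iterating: 1, 1, 1, 1, 1, 1, 1, 1, 1, 1, so a_9 = 1.

1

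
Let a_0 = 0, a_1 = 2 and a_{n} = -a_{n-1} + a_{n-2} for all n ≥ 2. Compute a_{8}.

-42

The ordinary generating function has denominator 1 + t - t^2.
Iterating the recurrence: a_0,…,a_{8} = 0, 2, -2, 4, -6, 10, -16, 26, -42.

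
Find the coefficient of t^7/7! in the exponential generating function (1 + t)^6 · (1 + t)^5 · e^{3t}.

The EGF product rule gives c_7 = Σ_{k_1+k_2+k_3=7} C(7; k_1,k_2,k_3) · ∏ g_i(k_i), where (1+t)^6 gives the falling factorial (6)_k; (1+t)^5 gives the falling factorial (5)_k; e^{3t} gives (3)^k.
g_1(k) for k = 0…7: 1, 6, 30, 120, 360, 720, 720, 0.
g_2(k) for k = 0…7: 1, 5, 20, 60, 120, 120, 0, 0.
g_3(k) for k = 0…7: 1, 3, 9, 27, 81, 243, 729, 2187.
First combine the last two factors: h(k) = Σ_j C(k,j)·g_2(j)·g_3(k−j) for k = 0…7: 1, 8, 59, 402, 2541, 14988, 83079, 435942.
c_7 = Σ_k C(7,k)·g_1(k)·h(7−k) = 1·1·435942 + 7·6·83079 + 21·30·14988 + 35·120·2541 + 35·360·402 + 21·720·59 + 7·720·8 = 435942 + 3489318 + 9442440 + 10672200 + 5065200 + 892080 + 40320 = 30037500.

30037500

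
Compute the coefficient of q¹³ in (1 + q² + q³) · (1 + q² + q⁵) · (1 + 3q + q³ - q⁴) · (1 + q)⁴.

(1 + q² + q³) has coefficients 1,0,1,1 for degrees 0…3.
(1 + q² + q⁵) has coefficients 1,0,1,0,0,1,0,0,0,0,0,0,0,0 for degrees 0…13.
Multiplying by (1 + 3q + q³ - q⁴) gives running coefficients 1,3,1,4,-1,2,2,0,1,-1,0,0,0,0 for degrees 0…13.
Finally multiplying by (1 + q)⁴, the product of all factors after the first has coefficients 1,7,19,30,34,29,21,20,20,13,4,-2,-3,-1 for degrees 0…13.
[q¹³] = 1·(-1) + 1·(-2) + 1·4 = 1.

1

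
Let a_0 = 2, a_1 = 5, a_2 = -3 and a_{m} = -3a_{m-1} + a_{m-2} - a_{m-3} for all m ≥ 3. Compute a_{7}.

The ordinary generating function has denominator 1 + 3z - z^2 + z^3.
Iterating the recurrence: a_0,…,a_{7} = 2, 5, -3, 12, -44, 147, -497, 1682.

1682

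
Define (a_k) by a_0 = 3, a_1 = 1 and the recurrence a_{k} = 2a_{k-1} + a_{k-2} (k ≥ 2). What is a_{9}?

The ordinary generating function has denominator 1 - 2q - q^2.
Iterating the recurrence: a_0,…,a_{9} = 3, 1, 5, 11, 27, 65, 157, 379, 915, 2209.

2209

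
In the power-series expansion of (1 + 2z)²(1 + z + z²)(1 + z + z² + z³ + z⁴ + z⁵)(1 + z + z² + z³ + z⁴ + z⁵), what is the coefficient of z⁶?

124

(1 + 2z)² has coefficients 1,4,4 for degrees 0…2.
(1 + z + z²) has coefficients 1,1,1,0,0,0,0 for degrees 0…6.
Multiplying by (1 + z + z² + z³ + z⁴ + z⁵) gives running coefficients 1,2,3,3,3,3,2 for degrees 0…6.
Finally multiplying by (1 + z + z² + z³ + z⁴ + z⁵), the product of all factors after the first has coefficients 1,3,6,9,12,15,16 for degrees 0…6.
[z⁶] = 1·16 + 4·15 + 4·12 = 124.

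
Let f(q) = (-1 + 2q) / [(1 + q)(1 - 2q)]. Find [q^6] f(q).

-1

The denominator gives the recurrence a_n = a_(n−1) + 2a_(n−2) for n ≥ 2; the numerator fixes a_0 = -1, a_1 = 1.
Iterating: -1, 1, -1, 1, -1, 1, -1, so a_6 = -1.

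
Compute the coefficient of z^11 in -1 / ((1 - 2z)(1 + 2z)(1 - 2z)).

-12288

The denominator gives the recurrence a_n = 2a_(n−1) + 4a_(n−2) − 8a_(n−3) for n ≥ 3; the numerator fixes a_0 = -1, a_1 = -2, a_2 = -8.
Iterating: -1, -2, -8, -16, -48, -96, -256, -512, -1280, -2560, -6144, -12288, so a_11 = -12288.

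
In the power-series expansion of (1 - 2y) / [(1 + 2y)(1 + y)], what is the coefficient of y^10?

4093

The denominator gives the recurrence a_n = −3a_(n−1) − 2a_(n−2) for n ≥ 2; the numerator fixes a_0 = 1, a_1 = -5.
Iterating: 1, -5, 13, -29, 61, -125, 253, -509, 1021, -2045, 4093, so a_10 = 4093.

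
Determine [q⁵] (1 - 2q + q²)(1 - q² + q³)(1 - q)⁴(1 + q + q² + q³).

(1 - 2q + q²) has coefficients 1,-2,1 for degrees 0…2.
(1 - q² + q³) has coefficients 1,0,-1,1,0,0 for degrees 0…5.
Multiplying by (1 - q)⁴ gives running coefficients 1,-4,5,1,-9,10 for degrees 0…5.
Finally multiplying by (1 + q + q² + q³), the product of all factors after the first has coefficients 1,-3,2,3,-7,7 for degrees 0…5.
[q⁵] = 1·7 − 2·(-7) + 1·3 = 24.

24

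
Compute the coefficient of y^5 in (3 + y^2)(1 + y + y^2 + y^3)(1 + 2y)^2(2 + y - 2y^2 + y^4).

(3 + y^2) has coefficients 3,0,1 for degrees 0…2.
(1 + y + y^2 + y^3) has coefficients 1,1,1,1,0,0 for degrees 0…5.
Multiplying by (1 + 2y)^2 gives running coefficients 1,5,9,9,8,4 for degrees 0…5.
Finally multiplying by (2 + y - 2y^2 + y^4), the product of all factors after the first has coefficients 2,11,21,17,8,3 for degrees 0…5.
[y^5] = 3·3 + 1·17 = 26.

26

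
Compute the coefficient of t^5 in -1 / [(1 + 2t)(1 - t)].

Partial fractions give a closed form: a_n = (-2/3)·(-2)^n + (-1/3)·1^n.
At n = 5: a_5 = 21.

21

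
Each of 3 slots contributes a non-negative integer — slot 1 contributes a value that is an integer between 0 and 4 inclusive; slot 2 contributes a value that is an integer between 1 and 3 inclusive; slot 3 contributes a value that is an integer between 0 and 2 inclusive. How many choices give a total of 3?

6

The generating function for the choices is (1 + y + y^2 + y^3 + y^4)·(y + y^2 + y^3)·(1 + y + y^2); the count is [y^3].
(1 + y + y^2 + y^3 + y^4) has coefficients 1,1,1,1 for degrees 0…3.
(y + y^2 + y^3) has coefficients 0,1,1,1 for degrees 0…3.
Finally multiplying by (1 + y + y^2), the product of all factors after the first has coefficients 0,1,2,3 for degrees 0…3.
[y^3] = 1·3 + 1·2 + 1·1 + 1·0 = 6.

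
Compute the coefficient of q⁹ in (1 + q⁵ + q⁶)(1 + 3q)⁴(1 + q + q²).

417

(1 + q⁵ + q⁶) has coefficients 1,0,0,0,0,1,1 for degrees 0…6.
(1 + 3q)⁴ has coefficients 1,12,54,108,81,0,0,0,0,0 for degrees 0…9.
Finally multiplying by (1 + q + q²), the product of all factors after the first has coefficients 1,13,67,174,243,189,81,0,0,0 for degrees 0…9.
[q⁹] = 1·0 + 1·243 + 1·174 = 417.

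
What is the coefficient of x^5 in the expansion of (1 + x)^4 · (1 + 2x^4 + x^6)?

(1 + x)^4 has coefficients 1,4,6,4,1 for degrees 0…4.
(1 + 2x^4 + x^6) has coefficients 1,0,0,0,2,0 for degrees 0…5.
[x^5] = 1·0 + 4·2 + 6·0 + 4·0 + 1·0 = 8.

8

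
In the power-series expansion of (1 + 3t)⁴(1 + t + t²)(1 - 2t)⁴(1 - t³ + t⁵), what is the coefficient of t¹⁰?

(1 + 3t)⁴ has coefficients 1,12,54,108,81 for degrees 0…4.
(1 + t + t²) has coefficients 1,1,1,0,0,0,0,0,0,0,0 for degrees 0…10.
Multiplying by (1 - 2t)⁴ gives running coefficients 1,-7,17,-16,8,-16,16,0,0,0,0 for degrees 0…10.
Finally multiplying by (1 - t³ + t⁵), the product of all factors after the first has coefficients 1,-7,17,-17,15,-32,25,9,0,-8,-16 for degrees 0…10.
[t¹⁰] = 1·(-16) + 12·(-8) + 54·0 + 108·9 + 81·25 = 2885.

2885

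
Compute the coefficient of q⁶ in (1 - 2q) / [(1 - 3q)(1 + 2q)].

197

The denominator gives the recurrence a_n = a_(n−1) + 6a_(n−2) for n ≥ 3; the numerator fixes a_0 = 1, a_1 = -1, a_2 = 5.
Iterating: 1, -1, 5, -1, 29, 23, 197, so a_6 = 197.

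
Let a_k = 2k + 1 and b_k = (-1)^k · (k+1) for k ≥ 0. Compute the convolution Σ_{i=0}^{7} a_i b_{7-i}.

The convolution is the x^7 coefficient of A(x)B(x).
Σ = 1·(-8) + 3·7 + 5·(-6) + 7·5 + 9·(-4) + 11·3 + 13·(-2) + 15·1 = 4.

4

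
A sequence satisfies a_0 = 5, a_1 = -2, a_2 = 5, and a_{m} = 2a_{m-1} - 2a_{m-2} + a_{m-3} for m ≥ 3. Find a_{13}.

-2

The ordinary generating function has denominator 1 - 2t + 2t^2 - t^3.
Iterating the recurrence: a_0,…,a_{13} = 5, -2, 5, 19, 26, 19, 5, -2, 5, 19, 26, 19, 5, -2.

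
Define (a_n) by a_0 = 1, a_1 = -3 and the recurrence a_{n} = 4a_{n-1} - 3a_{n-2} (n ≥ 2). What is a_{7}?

-4371

The ordinary generating function has denominator 1 - 4t + 3t^2.
Iterating the recurrence: a_0,…,a_{7} = 1, -3, -15, -51, -159, -483, -1455, -4371.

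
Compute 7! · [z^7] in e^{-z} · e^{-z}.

-128

The EGF product rule gives c_7 = Σ_{k_1+k_2=7} C(7; k_1,k_2) · ∏ g_i(k_i), where e^{-z} gives (-1)^k; e^{-z} gives (-1)^k.
g_1(k) for k = 0…7: 1, -1, 1, -1, 1, -1, 1, -1.
g_2(k) for k = 0…7: 1, -1, 1, -1, 1, -1, 1, -1.
c_7 = Σ_k C(7,k)·g_1(k)·g_2(7−k) = 1·1·(-1) + 7·(-1)·1 + 21·1·(-1) + 35·(-1)·1 + 35·1·(-1) + 21·(-1)·1 + 7·1·(-1) + 1·(-1)·1 = −1 − 7 − 21 − 35 − 35 − 21 − 7 − 1 = -128.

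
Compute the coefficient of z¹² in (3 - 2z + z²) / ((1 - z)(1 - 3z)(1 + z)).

1461463

The denominator gives the recurrence a_n = 3a_(n−1) + a_(n−2) − 3a_(n−3) for n ≥ 3; the numerator fixes a_0 = 3, a_1 = 7, a_2 = 25.
Iterating: 3, 7, 25, 73, 223, 667, 2005, 6013, 18043, 54127, 162385, 487153, 1461463, so a_12 = 1461463.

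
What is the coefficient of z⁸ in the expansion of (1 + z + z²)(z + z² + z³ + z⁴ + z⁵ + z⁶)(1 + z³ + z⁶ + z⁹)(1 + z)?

12

(1 + z + z²) has coefficients 1,1,1 for degrees 0…2.
(z + z² + z³ + z⁴ + z⁵ + z⁶) has coefficients 0,1,1,1,1,1,1,0,0 for degrees 0…8.
Multiplying by (1 + z³ + z⁶ + z⁹) gives running coefficients 0,1,1,1,2,2,2,2,2 for degrees 0…8.
Finally multiplying by (1 + z), the product of all factors after the first has coefficients 0,1,2,2,3,4,4,4,4 for degrees 0…8.
[z⁸] = 1·4 + 1·4 + 1·4 = 12.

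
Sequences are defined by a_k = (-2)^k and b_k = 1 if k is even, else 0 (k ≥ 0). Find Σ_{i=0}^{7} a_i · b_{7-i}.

-170

This is [x^7] in the product of the two ordinary generating functions.
Σ = 1·0 − 2·1 + 4·0 − 8·1 + 16·0 − 32·1 + 64·0 − 128·1 = -170.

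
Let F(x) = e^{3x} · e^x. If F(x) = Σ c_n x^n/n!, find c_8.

The EGF product rule gives c_8 = Σ_{k_1+k_2=8} C(8; k_1,k_2) · ∏ g_i(k_i), where e^{3x} gives (3)^k; e^x gives (1)^k.
g_1(k) for k = 0…8: 1, 3, 9, 27, 81, 243, 729, 2187, 6561.
g_2(k) for k = 0…8: 1, 1, 1, 1, 1, 1, 1, 1, 1.
c_8 = Σ_k C(8,k)·g_1(k)·g_2(8−k) = 1·1·1 + 8·3·1 + 28·9·1 + 56·27·1 + 70·81·1 + 56·243·1 + 28·729·1 + 8·2187·1 + 1·6561·1 = 1 + 24 + 252 + 1512 + 5670 + 13608 + 20412 + 17496 + 6561 = 65536.

65536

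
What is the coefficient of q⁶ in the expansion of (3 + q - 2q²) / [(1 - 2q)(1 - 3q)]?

6420

The denominator gives the recurrence a_n = 5a_(n−1) − 6a_(n−2) for n ≥ 3; the numerator fixes a_0 = 3, a_1 = 16, a_2 = 60.
Iterating: 3, 16, 60, 204, 660, 2076, 6420, so a_6 = 6420.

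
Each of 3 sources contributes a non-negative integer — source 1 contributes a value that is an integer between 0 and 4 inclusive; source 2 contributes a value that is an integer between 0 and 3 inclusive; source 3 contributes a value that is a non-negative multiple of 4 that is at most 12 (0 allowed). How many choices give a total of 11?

5

The generating function for the choices is (1 + z + z^2 + z^3 + z^4)·(1 + z + z^2 + z^3)·(1 + z^4 + z^8 + z^12); the count is [z^11].
(1 + z + z^2 + z^3 + z^4) has coefficients 1,1,1,1,1 for degrees 0…4.
(1 + z + z^2 + z^3) has coefficients 1,1,1,1,0,0,0,0,0,0,0,0 for degrees 0…11.
Finally multiplying by (1 + z^4 + z^8 + z^12), the product of all factors after the first has coefficients 1,1,1,1,1,1,1,1,1,1,1,1 for degrees 0…11.
[z^11] = 1·1 + 1·1 + 1·1 + 1·1 + 1·1 = 5.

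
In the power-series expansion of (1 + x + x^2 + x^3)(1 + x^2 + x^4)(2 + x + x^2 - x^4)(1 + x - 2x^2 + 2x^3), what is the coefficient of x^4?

(1 + x + x^2 + x^3) has coefficients 1,1,1,1 for degrees 0…3.
(1 + x^2 + x^4) has coefficients 1,0,1,0,1 for degrees 0…4.
Multiplying by (2 + x + x^2 - x^4) gives running coefficients 2,1,3,1,2 for degrees 0…4.
Finally multiplying by (1 + x - 2x^2 + 2x^3), the product of all factors after the first has coefficients 2,3,0,6,-1 for degrees 0…4.
[x^4] = 1·(-1) + 1·6 + 1·0 + 1·3 = 8.

8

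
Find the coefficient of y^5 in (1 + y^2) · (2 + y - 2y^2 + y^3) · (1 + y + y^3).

-1

(1 + y^2) has coefficients 1,0,1 for degrees 0…2.
(2 + y - 2y^2 + y^3) has coefficients 2,1,-2,1,0,0 for degrees 0…5.
Finally multiplying by (1 + y + y^3), the product of all factors after the first has coefficients 2,3,-1,1,2,-2 for degrees 0…5.
[y^5] = 1·(-2) + 1·1 = -1.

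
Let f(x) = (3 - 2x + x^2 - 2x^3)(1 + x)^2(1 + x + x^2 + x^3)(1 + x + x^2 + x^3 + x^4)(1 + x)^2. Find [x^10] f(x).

-78

(3 - 2x + x^2 - 2x^3) has coefficients 3,-2,1,-2 for degrees 0…3.
(1 + x)^2 has coefficients 1,2,1,0,0,0,0,0,0,0,0 for degrees 0…10.
Multiplying by (1 + x + x^2 + x^3) gives running coefficients 1,3,4,4,3,1,0,0,0,0,0 for degrees 0…10.
Multiplying by (1 + x + x^2 + x^3 + x^4) gives running coefficients 1,4,8,12,15,15,12,8,4,1,0 for degrees 0…10.
Finally multiplying by (1 + x)^2, the product of all factors after the first has coefficients 1,6,17,32,47,57,57,47,32,17,6 for degrees 0…10.
[x^10] = 3·6 − 2·17 + 1·32 − 2·47 = -78.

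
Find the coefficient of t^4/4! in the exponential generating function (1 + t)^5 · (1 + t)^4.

The EGF product rule gives c_4 = Σ_{k_1+k_2=4} C(4; k_1,k_2) · ∏ g_i(k_i), where (1+t)^5 gives the falling factorial (5)_k; (1+t)^4 gives the falling factorial (4)_k.
g_1(k) for k = 0…4: 1, 5, 20, 60, 120.
g_2(k) for k = 0…4: 1, 4, 12, 24, 24.
c_4 = Σ_k C(4,k)·g_1(k)·g_2(4−k) = 1·1·24 + 4·5·24 + 6·20·12 + 4·60·4 + 1·120·1 = 24 + 480 + 1440 + 960 + 120 = 3024.

3024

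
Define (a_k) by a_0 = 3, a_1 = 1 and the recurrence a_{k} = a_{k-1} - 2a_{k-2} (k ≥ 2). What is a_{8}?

-45

The ordinary generating function has denominator 1 - y + 2y^2.
Iterating the recurrence: a_0,…,a_{8} = 3, 1, -5, -7, 3, 17, 11, -23, -45.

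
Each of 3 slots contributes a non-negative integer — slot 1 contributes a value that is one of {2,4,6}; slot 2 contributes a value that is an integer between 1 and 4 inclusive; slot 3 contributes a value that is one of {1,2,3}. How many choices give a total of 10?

5

The generating function for the choices is (y² + y⁴ + y⁶)·(y + y² + y³ + y⁴)·(y + y² + y³); the count is [y¹⁰].
(y² + y⁴ + y⁶) has coefficients 0,0,1,0,1,0,1 for degrees 0…6.
(y + y² + y³ + y⁴) has coefficients 0,1,1,1,1,0,0,0,0,0,0 for degrees 0…10.
Finally multiplying by (y + y² + y³), the product of all factors after the first has coefficients 0,0,1,2,3,3,2,1,0,0,0 for degrees 0…10.
[y¹⁰] = 1·0 + 1·2 + 1·3 = 5.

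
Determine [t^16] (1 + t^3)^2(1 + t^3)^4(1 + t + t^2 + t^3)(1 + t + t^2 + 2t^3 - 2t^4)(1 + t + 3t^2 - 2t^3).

(1 + t^3)^2 has coefficients 1,0,0,2,0,0,1 for degrees 0…6.
(1 + t^3)^4 has coefficients 1,0,0,4,0,0,6,0,0,4,0,0,1,0,0,0,0 for degrees 0…16.
Multiplying by (1 + t + t^2 + t^3) gives running coefficients 1,1,1,5,4,4,10,6,6,10,4,4,5,1,1,1,0 for degrees 0…16.
Multiplying by (1 + t + t^2 + 2t^3 - 2t^4) gives running coefficients 1,2,3,9,10,13,26,18,22,34,12,18,21,-2,7,5,-6 for degrees 0…16.
Finally multiplying by (1 + t + 3t^2 - 2t^3), the product of all factors after the first has coefficients 1,3,8,16,24,44,51,63,92,58,76,88,7,49,32,-36,24 for degrees 0…16.
[t^16] = 1·24 + 2·49 + 1·76 = 198.

198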